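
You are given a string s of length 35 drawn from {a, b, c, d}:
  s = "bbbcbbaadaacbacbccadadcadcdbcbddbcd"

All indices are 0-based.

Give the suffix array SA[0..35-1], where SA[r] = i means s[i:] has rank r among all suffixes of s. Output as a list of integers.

rank→(start, suffix):
  0 → (9, 'aacbacbccadadcadcdbcbddbcd')
  1 → (6, 'aadaacbacbccadadcadcdbcbddbcd')
  2 → (10, 'acbacbccadadcadcdbcbddbcd')
  3 → (13, 'acbccadadcadcdbcbddbcd')
  4 → (7, 'adaacbacbccadadcadcdbcbddbcd')
  5 → (18, 'adadcadcdbcbddbcd')
  6 → (20, 'adcadcdbcbddbcd')
  7 → (23, 'adcdbcbddbcd')
  8 → (5, 'baadaacbacbccadadcadcdbcbddbcd')
  9 → (12, 'bacbccadadcadcdbcbddbcd')
  10 → (4, 'bbaadaacbacbccadadcadcdbcbddbcd')
  11 → (0, 'bbbcbbaadaacbacbccadadcadcdbcbddbcd')
  12 → (1, 'bbcbbaadaacbacbccadadcadcdbcbddbcd')
  13 → (2, 'bcbbaadaacbacbccadadcadcdbcbddbcd')
  14 → (27, 'bcbddbcd')
  15 → (15, 'bccadadcadcdbcbddbcd')
  16 → (32, 'bcd')
  17 → (29, 'bddbcd')
  18 → (17, 'cadadcadcdbcbddbcd')
  19 → (22, 'cadcdbcbddbcd')
  20 → (11, 'cbacbccadadcadcdbcbddbcd')
  21 → (3, 'cbbaadaacbacbccadadcadcdbcbddbcd')
  22 → (14, 'cbccadadcadcdbcbddbcd')
  23 → (28, 'cbddbcd')
  24 → (16, 'ccadadcadcdbcbddbcd')
  25 → (33, 'cd')
  26 → (25, 'cdbcbddbcd')
  27 → (34, 'd')
  28 → (8, 'daacbacbccadadcadcdbcbddbcd')
  29 → (19, 'dadcadcdbcbddbcd')
  30 → (26, 'dbcbddbcd')
  31 → (31, 'dbcd')
  32 → (21, 'dcadcdbcbddbcd')
  33 → (24, 'dcdbcbddbcd')
  34 → (30, 'ddbcd')

[9, 6, 10, 13, 7, 18, 20, 23, 5, 12, 4, 0, 1, 2, 27, 15, 32, 29, 17, 22, 11, 3, 14, 28, 16, 33, 25, 34, 8, 19, 26, 31, 21, 24, 30]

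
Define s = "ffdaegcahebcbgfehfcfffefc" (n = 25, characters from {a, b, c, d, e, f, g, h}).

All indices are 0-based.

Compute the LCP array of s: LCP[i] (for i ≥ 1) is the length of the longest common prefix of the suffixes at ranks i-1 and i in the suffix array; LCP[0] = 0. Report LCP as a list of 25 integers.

[0, 1, 0, 1, 0, 1, 1, 1, 0, 0, 1, 1, 1, 0, 2, 1, 1, 2, 1, 2, 2, 0, 1, 0, 1]

rank | idx | suffix
   0 |   3 | aegcahebcbgfehfcfffefc
   1 |   7 | ahebcbgfehfcfffefc
   2 |  10 | bcbgfehfcfffefc
   3 |  12 | bgfehfcfffefc
   4 |  24 | c
   5 |   6 | cahebcbgfehfcfffefc
   6 |  11 | cbgfehfcfffefc
   7 |  18 | cfffefc
   8 |   2 | daegcahebcbgfehfcfffefc
   9 |   9 | ebcbgfehfcfffefc
  10 |  22 | efc
  11 |   4 | egcahebcbgfehfcfffefc
  12 |  15 | ehfcfffefc
  13 |  23 | fc
  14 |  17 | fcfffefc
  15 |   1 | fdaegcahebcbgfehfcfffefc
  16 |  21 | fefc
  17 |  14 | fehfcfffefc
  18 |   0 | ffdaegcahebcbgfehfcfffefc
  19 |  20 | ffefc
  20 |  19 | fffefc
  21 |   5 | gcahebcbgfehfcfffefc
  22 |  13 | gfehfcfffefc
  23 |   8 | hebcbgfehfcfffefc
  24 |  16 | hfcfffefc

SA = [3, 7, 10, 12, 24, 6, 11, 18, 2, 9, 22, 4, 15, 23, 17, 1, 21, 14, 0, 20, 19, 5, 13, 8, 16]
i: (SA[i-1],SA[i]) lcp shared
  1: (3,7) 1 'a'
  2: (7,10) 0 ''
  3: (10,12) 1 'b'
  4: (12,24) 0 ''
  5: (24,6) 1 'c'
  6: (6,11) 1 'c'
  7: (11,18) 1 'c'
  8: (18,2) 0 ''
  9: (2,9) 0 ''
  10: (9,22) 1 'e'
  11: (22,4) 1 'e'
  12: (4,15) 1 'e'
  13: (15,23) 0 ''
  14: (23,17) 2 'fc'
  15: (17,1) 1 'f'
  16: (1,21) 1 'f'
  17: (21,14) 2 'fe'
  18: (14,0) 1 'f'
  19: (0,20) 2 'ff'
  20: (20,19) 2 'ff'
  21: (19,5) 0 ''
  22: (5,13) 1 'g'
  23: (13,8) 0 ''
  24: (8,16) 1 'h'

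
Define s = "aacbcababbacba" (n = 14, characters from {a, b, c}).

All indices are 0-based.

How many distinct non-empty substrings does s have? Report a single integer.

88

sorted suffixes:
  #0 SA[0]=13  'a'
  #1 SA[1]=0  'aacbcababbacba'
  #2 SA[2]=5  'ababbacba'
  #3 SA[3]=7  'abbacba'
  #4 SA[4]=10  'acba'
  #5 SA[5]=1  'acbcababbacba'
  #6 SA[6]=12  'ba'
  #7 SA[7]=6  'babbacba'
  #8 SA[8]=9  'bacba'
  #9 SA[9]=8  'bbacba'
  #10 SA[10]=3  'bcababbacba'
  #11 SA[11]=4  'cababbacba'
  #12 SA[12]=11  'cba'
  #13 SA[13]=2  'cbcababbacba'

SA = [13, 0, 5, 7, 10, 1, 12, 6, 9, 8, 3, 4, 11, 2]
i: (SA[i-1],SA[i]) lcp shared
  1: (13,0) 1 'a'
  2: (0,5) 1 'a'
  3: (5,7) 2 'ab'
  4: (7,10) 1 'a'
  5: (10,1) 3 'acb'
  6: (1,12) 0 ''
  7: (12,6) 2 'ba'
  8: (6,9) 2 'ba'
  9: (9,8) 1 'b'
  10: (8,3) 1 'b'
  11: (3,4) 0 ''
  12: (4,11) 1 'c'
  13: (11,2) 2 'cb'

n(n+1)/2 = 14·15/2 = 105
Σ LCP = 0 + 1 + 1 + 2 + 1 + 3 + 0 + 2 + 2 + 1 + 1 + 0 + 1 + 2 = 17
distinct = 105 − 17 = 88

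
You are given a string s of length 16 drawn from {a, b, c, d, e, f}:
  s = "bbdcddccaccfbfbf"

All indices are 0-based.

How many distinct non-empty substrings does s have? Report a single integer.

rank→(start, suffix):
  0 → (8, 'accfbfbf')
  1 → (0, 'bbdcddccaccfbfbf')
  2 → (1, 'bdcddccaccfbfbf')
  3 → (14, 'bf')
  4 → (12, 'bfbf')
  5 → (7, 'caccfbfbf')
  6 → (6, 'ccaccfbfbf')
  7 → (9, 'ccfbfbf')
  8 → (3, 'cddccaccfbfbf')
  9 → (10, 'cfbfbf')
  10 → (5, 'dccaccfbfbf')
  11 → (2, 'dcddccaccfbfbf')
  12 → (4, 'ddccaccfbfbf')
  13 → (15, 'f')
  14 → (13, 'fbf')
  15 → (11, 'fbfbf')

SA = [8, 0, 1, 14, 12, 7, 6, 9, 3, 10, 5, 2, 4, 15, 13, 11]
rank  pair      lcp
   1  s[8:],s[0:]  0  ''
   2  s[0:],s[1:]  1  'b'
   3  s[1:],s[14:]  1  'b'
   4  s[14:],s[12:]  2  'bf'
   5  s[12:],s[7:]  0  ''
   6  s[7:],s[6:]  1  'c'
   7  s[6:],s[9:]  2  'cc'
   8  s[9:],s[3:]  1  'c'
   9  s[3:],s[10:]  1  'c'
  10  s[10:],s[5:]  0  ''
  11  s[5:],s[2:]  2  'dc'
  12  s[2:],s[4:]  1  'd'
  13  s[4:],s[15:]  0  ''
  14  s[15:],s[13:]  1  'f'
  15  s[13:],s[11:]  3  'fbf'

n(n+1)/2 = 16·17/2 = 136
Σ LCP = 0 + 0 + 1 + 1 + 2 + 0 + 1 + 2 + 1 + 1 + 0 + 2 + 1 + 0 + 1 + 3 = 16
distinct = 136 − 16 = 120

120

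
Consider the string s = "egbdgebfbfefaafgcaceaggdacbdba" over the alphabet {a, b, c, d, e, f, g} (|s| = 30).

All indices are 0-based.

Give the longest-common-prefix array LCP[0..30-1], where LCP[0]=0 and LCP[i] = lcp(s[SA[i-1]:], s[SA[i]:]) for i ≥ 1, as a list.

[0, 1, 1, 2, 1, 1, 0, 1, 2, 1, 2, 0, 1, 1, 0, 1, 1, 0, 1, 1, 1, 0, 1, 1, 1, 0, 1, 1, 1, 1]

rank→(start, suffix):
  0 → (29, 'a')
  1 → (12, 'aafgcaceaggdacbdba')
  2 → (24, 'acbdba')
  3 → (17, 'aceaggdacbdba')
  4 → (13, 'afgcaceaggdacbdba')
  5 → (20, 'aggdacbdba')
  6 → (28, 'ba')
  7 → (26, 'bdba')
  8 → (2, 'bdgebfbfefaafgcaceaggdacbdba')
  9 → (6, 'bfbfefaafgcaceaggdacbdba')
  10 → (8, 'bfefaafgcaceaggdacbdba')
  11 → (16, 'caceaggdacbdba')
  12 → (25, 'cbdba')
  13 → (18, 'ceaggdacbdba')
  14 → (23, 'dacbdba')
  15 → (27, 'dba')
  16 → (3, 'dgebfbfefaafgcaceaggdacbdba')
  17 → (19, 'eaggdacbdba')
  18 → (5, 'ebfbfefaafgcaceaggdacbdba')
  19 → (10, 'efaafgcaceaggdacbdba')
  20 → (0, 'egbdgebfbfefaafgcaceaggdacbdba')
  21 → (11, 'faafgcaceaggdacbdba')
  22 → (7, 'fbfefaafgcaceaggdacbdba')
  23 → (9, 'fefaafgcaceaggdacbdba')
  24 → (14, 'fgcaceaggdacbdba')
  25 → (1, 'gbdgebfbfefaafgcaceaggdacbdba')
  26 → (15, 'gcaceaggdacbdba')
  27 → (22, 'gdacbdba')
  28 → (4, 'gebfbfefaafgcaceaggdacbdba')
  29 → (21, 'ggdacbdba')

SA = [29, 12, 24, 17, 13, 20, 28, 26, 2, 6, 8, 16, 25, 18, 23, 27, 3, 19, 5, 10, 0, 11, 7, 9, 14, 1, 15, 22, 4, 21]
i: (SA[i-1],SA[i]) lcp shared
  1: (29,12) 1 'a'
  2: (12,24) 1 'a'
  3: (24,17) 2 'ac'
  4: (17,13) 1 'a'
  5: (13,20) 1 'a'
  6: (20,28) 0 ''
  7: (28,26) 1 'b'
  8: (26,2) 2 'bd'
  9: (2,6) 1 'b'
  10: (6,8) 2 'bf'
  11: (8,16) 0 ''
  12: (16,25) 1 'c'
  13: (25,18) 1 'c'
  14: (18,23) 0 ''
  15: (23,27) 1 'd'
  16: (27,3) 1 'd'
  17: (3,19) 0 ''
  18: (19,5) 1 'e'
  19: (5,10) 1 'e'
  20: (10,0) 1 'e'
  21: (0,11) 0 ''
  22: (11,7) 1 'f'
  23: (7,9) 1 'f'
  24: (9,14) 1 'f'
  25: (14,1) 0 ''
  26: (1,15) 1 'g'
  27: (15,22) 1 'g'
  28: (22,4) 1 'g'
  29: (4,21) 1 'g'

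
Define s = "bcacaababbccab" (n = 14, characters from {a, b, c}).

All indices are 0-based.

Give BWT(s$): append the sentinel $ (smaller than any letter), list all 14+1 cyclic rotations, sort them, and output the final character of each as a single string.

bccabcaaa$bacbb

rank  rotation         last
    0  $bcacaababbccab  b
    1  aababbccab$bcac  c
    2  ab$bcacaababbcc  c
    3  ababbccab$bcaca  a
    4  abbccab$bcacaab  b
    5  acaababbccab$bc  c
    6  b$bcacaababbcca  a
    7  babbccab$bcacaa  a
    8  bbccab$bcacaaba  a
    9  bcacaababbccab$  $
   10  bccab$bcacaabab  b
   11  caababbccab$bca  a
   12  cab$bcacaababbc  c
   13  cacaababbccab$b  b
   14  ccab$bcacaababb  b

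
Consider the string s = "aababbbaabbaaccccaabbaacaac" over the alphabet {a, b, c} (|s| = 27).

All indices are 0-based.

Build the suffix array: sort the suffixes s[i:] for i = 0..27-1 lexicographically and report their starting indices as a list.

[0, 17, 7, 24, 21, 11, 1, 18, 8, 3, 25, 22, 12, 6, 20, 10, 2, 5, 19, 9, 4, 26, 16, 23, 15, 14, 13]

rank→(start, suffix):
  0 → (0, 'aababbbaabbaaccccaabbaacaac')
  1 → (17, 'aabbaacaac')
  2 → (7, 'aabbaaccccaabbaacaac')
  3 → (24, 'aac')
  4 → (21, 'aacaac')
  5 → (11, 'aaccccaabbaacaac')
  6 → (1, 'ababbbaabbaaccccaabbaacaac')
  7 → (18, 'abbaacaac')
  8 → (8, 'abbaaccccaabbaacaac')
  9 → (3, 'abbbaabbaaccccaabbaacaac')
  10 → (25, 'ac')
  11 → (22, 'acaac')
  12 → (12, 'accccaabbaacaac')
  13 → (6, 'baabbaaccccaabbaacaac')
  14 → (20, 'baacaac')
  15 → (10, 'baaccccaabbaacaac')
  16 → (2, 'babbbaabbaaccccaabbaacaac')
  17 → (5, 'bbaabbaaccccaabbaacaac')
  18 → (19, 'bbaacaac')
  19 → (9, 'bbaaccccaabbaacaac')
  20 → (4, 'bbbaabbaaccccaabbaacaac')
  21 → (26, 'c')
  22 → (16, 'caabbaacaac')
  23 → (23, 'caac')
  24 → (15, 'ccaabbaacaac')
  25 → (14, 'cccaabbaacaac')
  26 → (13, 'ccccaabbaacaac')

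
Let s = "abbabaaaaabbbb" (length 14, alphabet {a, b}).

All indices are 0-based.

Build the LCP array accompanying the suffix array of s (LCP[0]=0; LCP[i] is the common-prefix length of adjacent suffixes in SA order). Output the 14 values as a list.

rank→(start, suffix):
  0 → (5, 'aaaaabbbb')
  1 → (6, 'aaaabbbb')
  2 → (7, 'aaabbbb')
  3 → (8, 'aabbbb')
  4 → (3, 'abaaaaabbbb')
  5 → (0, 'abbabaaaaabbbb')
  6 → (9, 'abbbb')
  7 → (13, 'b')
  8 → (4, 'baaaaabbbb')
  9 → (2, 'babaaaaabbbb')
  10 → (12, 'bb')
  11 → (1, 'bbabaaaaabbbb')
  12 → (11, 'bbb')
  13 → (10, 'bbbb')

SA = [5, 6, 7, 8, 3, 0, 9, 13, 4, 2, 12, 1, 11, 10]
rank  pair      lcp
   1  s[5:],s[6:]  4  'aaaa'
   2  s[6:],s[7:]  3  'aaa'
   3  s[7:],s[8:]  2  'aa'
   4  s[8:],s[3:]  1  'a'
   5  s[3:],s[0:]  2  'ab'
   6  s[0:],s[9:]  3  'abb'
   7  s[9:],s[13:]  0  ''
   8  s[13:],s[4:]  1  'b'
   9  s[4:],s[2:]  2  'ba'
  10  s[2:],s[12:]  1  'b'
  11  s[12:],s[1:]  2  'bb'
  12  s[1:],s[11:]  2  'bb'
  13  s[11:],s[10:]  3  'bbb'

[0, 4, 3, 2, 1, 2, 3, 0, 1, 2, 1, 2, 2, 3]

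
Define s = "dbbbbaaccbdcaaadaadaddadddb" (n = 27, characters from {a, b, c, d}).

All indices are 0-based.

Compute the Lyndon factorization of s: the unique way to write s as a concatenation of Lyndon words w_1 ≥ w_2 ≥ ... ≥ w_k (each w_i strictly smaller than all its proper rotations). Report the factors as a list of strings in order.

["d", "b", "b", "b", "b", "aaccbdc", "aaadaadaddadddb"]

emit factor 1: 'd' (i=0, period=1)
emit factor 2: 'b' (i=1, period=1)
emit factor 3: 'b' (i=2, period=1)
emit factor 4: 'b' (i=3, period=1)
emit factor 5: 'b' (i=4, period=1)
emit factor 6: 'aaccbdc' (i=5, period=7)
emit factor 7: 'aaadaadaddadddb' (i=12, period=15)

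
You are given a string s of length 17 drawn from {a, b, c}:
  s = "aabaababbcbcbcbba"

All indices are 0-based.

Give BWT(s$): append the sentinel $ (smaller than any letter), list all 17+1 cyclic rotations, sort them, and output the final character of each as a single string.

ab$baabbaacaccbbbb

rank  rotation            last
    0  $aabaababbcbcbcbba  a
    1  a$aabaababbcbcbcbb  b
    2  aabaababbcbcbcbba$  $
    3  aababbcbcbcbba$aab  b
    4  abaababbcbcbcbba$a  a
    5  ababbcbcbcbba$aaba  a
    6  abbcbcbcbba$aabaab  b
    7  ba$aabaababbcbcbcb  b
    8  baababbcbcbcbba$aa  a
    9  babbcbcbcbba$aabaa  a
   10  bba$aabaababbcbcbc  c
   11  bbcbcbcbba$aabaaba  a
   12  bcbba$aabaababbcbc  c
   13  bcbcbba$aabaababbc  c
   14  bcbcbcbba$aabaabab  b
   15  cbba$aabaababbcbcb  b
   16  cbcbba$aabaababbcb  b
   17  cbcbcbba$aabaababb  b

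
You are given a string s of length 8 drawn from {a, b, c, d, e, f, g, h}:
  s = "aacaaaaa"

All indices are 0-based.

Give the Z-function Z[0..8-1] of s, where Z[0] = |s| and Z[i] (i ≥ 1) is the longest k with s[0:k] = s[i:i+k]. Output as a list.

Z[0]=8
i=1: i≥r, start 0; Z[1]=1 scan→box=[1,2)
i=2: i≥r, start 0; Z[2]=0
i=3: i≥r, start 0; Z[3]=2 scan→box=[3,5)
i=4: min(r-i=1, Z[1]=1)=1; Z[4]=2 scan→box=[4,6)
i=5: min(r-i=1, Z[1]=1)=1; Z[5]=2 scan→box=[5,7)
i=6: min(r-i=1, Z[1]=1)=1; Z[6]=2 scan→box=[6,8)
i=7: min(r-i=1, Z[1]=1)=1; Z[7]=1

[8, 1, 0, 2, 2, 2, 2, 1]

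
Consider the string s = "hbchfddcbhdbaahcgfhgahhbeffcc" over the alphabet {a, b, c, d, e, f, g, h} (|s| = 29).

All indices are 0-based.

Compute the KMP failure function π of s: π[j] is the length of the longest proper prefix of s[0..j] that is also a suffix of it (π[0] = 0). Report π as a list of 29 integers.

[0, 0, 0, 1, 0, 0, 0, 0, 0, 1, 0, 0, 0, 0, 1, 0, 0, 0, 1, 0, 0, 1, 1, 2, 0, 0, 0, 0, 0]

π[0] = 0
j=1 s[j]='b': π[1]=0 (border '')
j=2 s[j]='c': π[2]=0 (border '')
j=3 s[j]='h': π[3]=1 (border 'h')
j=4 s[j]='f': k: 1→0; π[4]=0 (border '')
j=5 s[j]='d': π[5]=0 (border '')
j=6 s[j]='d': π[6]=0 (border '')
j=7 s[j]='c': π[7]=0 (border '')
j=8 s[j]='b': π[8]=0 (border '')
j=9 s[j]='h': π[9]=1 (border 'h')
j=10 s[j]='d': k: 1→0; π[10]=0 (border '')
j=11 s[j]='b': π[11]=0 (border '')
j=12 s[j]='a': π[12]=0 (border '')
j=13 s[j]='a': π[13]=0 (border '')
j=14 s[j]='h': π[14]=1 (border 'h')
j=15 s[j]='c': k: 1→0; π[15]=0 (border '')
j=16 s[j]='g': π[16]=0 (border '')
j=17 s[j]='f': π[17]=0 (border '')
j=18 s[j]='h': π[18]=1 (border 'h')
j=19 s[j]='g': k: 1→0; π[19]=0 (border '')
j=20 s[j]='a': π[20]=0 (border '')
j=21 s[j]='h': π[21]=1 (border 'h')
j=22 s[j]='h': k: 1→0; π[22]=1 (border 'h')
j=23 s[j]='b': π[23]=2 (border 'hb')
j=24 s[j]='e': k: 2→0; π[24]=0 (border '')
j=25 s[j]='f': π[25]=0 (border '')
j=26 s[j]='f': π[26]=0 (border '')
j=27 s[j]='c': π[27]=0 (border '')
j=28 s[j]='c': π[28]=0 (border '')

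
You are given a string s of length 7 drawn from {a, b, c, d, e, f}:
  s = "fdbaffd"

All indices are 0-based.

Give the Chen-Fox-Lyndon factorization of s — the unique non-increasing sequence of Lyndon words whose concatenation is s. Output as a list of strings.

emit factor 1: 'f' (i=0, period=1)
emit factor 2: 'd' (i=1, period=1)
emit factor 3: 'b' (i=2, period=1)
emit factor 4: 'affd' (i=3, period=4)

["f", "d", "b", "affd"]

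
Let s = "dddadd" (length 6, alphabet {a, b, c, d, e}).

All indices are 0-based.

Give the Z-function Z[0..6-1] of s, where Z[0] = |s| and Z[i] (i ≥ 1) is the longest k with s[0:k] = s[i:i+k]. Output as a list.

Z[0]=6
i=1: fresh scan; Z[1]=2 scan→box=[1,3)
i=2: min(r-i=1, Z[1]=2)=1; Z[2]=1
i=3: fresh scan; Z[3]=0
i=4: fresh scan; Z[4]=2 scan→box=[4,6)
i=5: min(r-i=1, Z[1]=2)=1; Z[5]=1

[6, 2, 1, 0, 2, 1]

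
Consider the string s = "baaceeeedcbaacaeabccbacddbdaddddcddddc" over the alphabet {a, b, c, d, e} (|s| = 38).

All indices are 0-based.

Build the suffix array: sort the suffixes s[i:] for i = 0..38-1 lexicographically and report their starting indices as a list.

rank | idx | suffix
   0 |  11 | aacaeabccbacddbdaddddcddddc
   1 |   1 | aaceeeedcbaacaeabccbacddbdaddddcddddc
   2 |  16 | abccbacddbdaddddcddddc
   3 |  12 | acaeabccbacddbdaddddcddddc
   4 |  21 | acddbdaddddcddddc
   5 |   2 | aceeeedcbaacaeabccbacddbdaddddcddddc
   6 |  27 | addddcddddc
   7 |  14 | aeabccbacddbdaddddcddddc
   8 |  10 | baacaeabccbacddbdaddddcddddc
   9 |   0 | baaceeeedcbaacaeabccbacddbdaddddcddddc
  10 |  20 | bacddbdaddddcddddc
  11 |  17 | bccbacddbdaddddcddddc
  12 |  25 | bdaddddcddddc
  13 |  37 | c
  14 |  13 | caeabccbacddbdaddddcddddc
  15 |   9 | cbaacaeabccbacddbdaddddcddddc
  16 |  19 | cbacddbdaddddcddddc
  17 |  18 | ccbacddbdaddddcddddc
  18 |  22 | cddbdaddddcddddc
  19 |  32 | cddddc
  20 |   3 | ceeeedcbaacaeabccbacddbdaddddcddddc
  21 |  26 | daddddcddddc
  22 |  24 | dbdaddddcddddc
  23 |  36 | dc
  24 |   8 | dcbaacaeabccbacddbdaddddcddddc
  25 |  31 | dcddddc
  26 |  23 | ddbdaddddcddddc
  27 |  35 | ddc
  28 |  30 | ddcddddc
  29 |  34 | dddc
  30 |  29 | dddcddddc
  31 |  33 | ddddc
  32 |  28 | ddddcddddc
  33 |  15 | eabccbacddbdaddddcddddc
  34 |   7 | edcbaacaeabccbacddbdaddddcddddc
  35 |   6 | eedcbaacaeabccbacddbdaddddcddddc
  36 |   5 | eeedcbaacaeabccbacddbdaddddcddddc
  37 |   4 | eeeedcbaacaeabccbacddbdaddddcddddc

[11, 1, 16, 12, 21, 2, 27, 14, 10, 0, 20, 17, 25, 37, 13, 9, 19, 18, 22, 32, 3, 26, 24, 36, 8, 31, 23, 35, 30, 34, 29, 33, 28, 15, 7, 6, 5, 4]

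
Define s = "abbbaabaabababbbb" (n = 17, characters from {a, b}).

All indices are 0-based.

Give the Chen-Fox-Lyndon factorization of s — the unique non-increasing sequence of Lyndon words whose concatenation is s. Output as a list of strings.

emit factor 1: 'abbb' (i=0, period=4)
emit factor 2: 'aabaabababbbb' (i=4, period=13)

["abbb", "aabaabababbbb"]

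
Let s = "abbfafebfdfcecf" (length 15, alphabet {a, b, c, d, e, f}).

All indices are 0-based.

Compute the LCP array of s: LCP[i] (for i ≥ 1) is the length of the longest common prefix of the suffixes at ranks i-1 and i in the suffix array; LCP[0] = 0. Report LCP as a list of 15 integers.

sorted suffixes:
  #0 SA[0]=0  'abbfafebfdfcecf'
  #1 SA[1]=4  'afebfdfcecf'
  #2 SA[2]=1  'bbfafebfdfcecf'
  #3 SA[3]=2  'bfafebfdfcecf'
  #4 SA[4]=7  'bfdfcecf'
  #5 SA[5]=11  'cecf'
  #6 SA[6]=13  'cf'
  #7 SA[7]=9  'dfcecf'
  #8 SA[8]=6  'ebfdfcecf'
  #9 SA[9]=12  'ecf'
  #10 SA[10]=14  'f'
  #11 SA[11]=3  'fafebfdfcecf'
  #12 SA[12]=10  'fcecf'
  #13 SA[13]=8  'fdfcecf'
  #14 SA[14]=5  'febfdfcecf'

SA = [0, 4, 1, 2, 7, 11, 13, 9, 6, 12, 14, 3, 10, 8, 5]
[i] adj suffixes → lcp
  [1] 0/4 → 1 ('a')
  [2] 4/1 → 0 ('')
  [3] 1/2 → 1 ('b')
  [4] 2/7 → 2 ('bf')
  [5] 7/11 → 0 ('')
  [6] 11/13 → 1 ('c')
  [7] 13/9 → 0 ('')
  [8] 9/6 → 0 ('')
  [9] 6/12 → 1 ('e')
  [10] 12/14 → 0 ('')
  [11] 14/3 → 1 ('f')
  [12] 3/10 → 1 ('f')
  [13] 10/8 → 1 ('f')
  [14] 8/5 → 1 ('f')

[0, 1, 0, 1, 2, 0, 1, 0, 0, 1, 0, 1, 1, 1, 1]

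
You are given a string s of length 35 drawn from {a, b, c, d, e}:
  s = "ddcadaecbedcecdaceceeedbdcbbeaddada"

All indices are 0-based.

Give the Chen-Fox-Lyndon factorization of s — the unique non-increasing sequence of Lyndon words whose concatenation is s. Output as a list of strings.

["d", "d", "c", "adaecbedcecd", "aceceeedbdcbbeaddad", "a"]

emit factor 1: 'd' (i=0, period=1)
emit factor 2: 'd' (i=1, period=1)
emit factor 3: 'c' (i=2, period=1)
emit factor 4: 'adaecbedcecd' (i=3, period=12)
emit factor 5: 'aceceeedbdcbbeaddad' (i=15, period=19)
emit factor 6: 'a' (i=34, period=1)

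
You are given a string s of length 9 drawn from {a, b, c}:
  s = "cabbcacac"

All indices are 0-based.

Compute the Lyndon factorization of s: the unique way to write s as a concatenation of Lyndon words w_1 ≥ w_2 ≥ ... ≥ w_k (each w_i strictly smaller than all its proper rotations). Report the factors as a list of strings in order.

["c", "abbcacac"]

emit factor 1: 'c' (i=0, period=1)
emit factor 2: 'abbcacac' (i=1, period=8)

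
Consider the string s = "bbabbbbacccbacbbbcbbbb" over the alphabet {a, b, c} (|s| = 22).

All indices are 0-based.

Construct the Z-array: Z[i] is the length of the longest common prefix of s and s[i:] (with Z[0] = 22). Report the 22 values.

Z[0]=22
i=1: outside box; Z[1]=1 grow→box=[1,2)
i=2: outside box; Z[2]=0
i=3: outside box; Z[3]=2 grow→box=[3,5)
i=4: min(r-i=1, Z[1]=1)=1; Z[4]=2 grow→box=[4,6)
i=5: min(r-i=1, Z[1]=1)=1; Z[5]=3 grow→box=[5,8)
i=6: min(r-i=2, Z[1]=1)=1; Z[6]=1
i=7: min(r-i=1, Z[2]=0)=0; Z[7]=0
i=8: outside box; Z[8]=0
i=9: outside box; Z[9]=0
i=10: outside box; Z[10]=0
i=11: outside box; Z[11]=1 grow→box=[11,12)
i=12: outside box; Z[12]=0
i=13: outside box; Z[13]=0
i=14: outside box; Z[14]=2 grow→box=[14,16)
i=15: min(r-i=1, Z[1]=1)=1; Z[15]=2 grow→box=[15,17)
i=16: min(r-i=1, Z[1]=1)=1; Z[16]=1
i=17: outside box; Z[17]=0
i=18: outside box; Z[18]=2 grow→box=[18,20)
i=19: min(r-i=1, Z[1]=1)=1; Z[19]=2 grow→box=[19,21)
i=20: min(r-i=1, Z[1]=1)=1; Z[20]=2 grow→box=[20,22)
i=21: min(r-i=1, Z[1]=1)=1; Z[21]=1

[22, 1, 0, 2, 2, 3, 1, 0, 0, 0, 0, 1, 0, 0, 2, 2, 1, 0, 2, 2, 2, 1]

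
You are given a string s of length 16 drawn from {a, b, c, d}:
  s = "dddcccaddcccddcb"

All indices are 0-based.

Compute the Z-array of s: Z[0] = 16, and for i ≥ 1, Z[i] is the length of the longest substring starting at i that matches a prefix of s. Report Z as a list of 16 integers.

[16, 2, 1, 0, 0, 0, 0, 2, 1, 0, 0, 0, 2, 1, 0, 0]

Z[0]=16
i=1: outside box; Z[1]=2 extend→box=[1,3)
i=2: min(r-i=1, Z[1]=2)=1; Z[2]=1
i=3: outside box; Z[3]=0
i=4: outside box; Z[4]=0
i=5: outside box; Z[5]=0
i=6: outside box; Z[6]=0
i=7: outside box; Z[7]=2 extend→box=[7,9)
i=8: min(r-i=1, Z[1]=2)=1; Z[8]=1
i=9: outside box; Z[9]=0
i=10: outside box; Z[10]=0
i=11: outside box; Z[11]=0
i=12: outside box; Z[12]=2 extend→box=[12,14)
i=13: min(r-i=1, Z[1]=2)=1; Z[13]=1
i=14: outside box; Z[14]=0
i=15: outside box; Z[15]=0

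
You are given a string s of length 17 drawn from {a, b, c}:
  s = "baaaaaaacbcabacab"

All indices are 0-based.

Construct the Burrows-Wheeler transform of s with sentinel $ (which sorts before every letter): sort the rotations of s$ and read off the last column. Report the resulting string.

bbaaaaaccbaa$acaba

rank  rotation            last
    0  $baaaaaaacbcabacab  b
    1  aaaaaaacbcabacab$b  b
    2  aaaaaacbcabacab$ba  a
    3  aaaaacbcabacab$baa  a
    4  aaaacbcabacab$baaa  a
    5  aaacbcabacab$baaaa  a
    6  aacbcabacab$baaaaa  a
    7  ab$baaaaaaacbcabac  c
    8  abacab$baaaaaaacbc  c
    9  acab$baaaaaaacbcab  b
   10  acbcabacab$baaaaaa  a
   11  b$baaaaaaacbcabaca  a
   12  baaaaaaacbcabacab$  $
   13  bacab$baaaaaaacbca  a
   14  bcabacab$baaaaaaac  c
   15  cab$baaaaaaacbcaba  a
   16  cabacab$baaaaaaacb  b
   17  cbcabacab$baaaaaaa  a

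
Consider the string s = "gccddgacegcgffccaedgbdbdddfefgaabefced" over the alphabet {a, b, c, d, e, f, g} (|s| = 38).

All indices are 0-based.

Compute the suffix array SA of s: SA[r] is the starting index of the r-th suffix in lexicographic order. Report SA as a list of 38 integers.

[30, 31, 6, 16, 20, 22, 32, 15, 14, 1, 2, 35, 7, 10, 37, 21, 23, 24, 3, 25, 4, 18, 36, 17, 33, 27, 8, 13, 34, 26, 12, 28, 29, 5, 19, 0, 9, 11]

rank→(start, suffix):
  0 → (30, 'aabefced')
  1 → (31, 'abefced')
  2 → (6, 'acegcgffccaedgbdbdddfefgaabefced')
  3 → (16, 'aedgbdbdddfefgaabefced')
  4 → (20, 'bdbdddfefgaabefced')
  5 → (22, 'bdddfefgaabefced')
  6 → (32, 'befced')
  7 → (15, 'caedgbdbdddfefgaabefced')
  8 → (14, 'ccaedgbdbdddfefgaabefced')
  9 → (1, 'ccddgacegcgffccaedgbdbdddfefgaabefced')
  10 → (2, 'cddgacegcgffccaedgbdbdddfefgaabefced')
  11 → (35, 'ced')
  12 → (7, 'cegcgffccaedgbdbdddfefgaabefced')
  13 → (10, 'cgffccaedgbdbdddfefgaabefced')
  14 → (37, 'd')
  15 → (21, 'dbdddfefgaabefced')
  16 → (23, 'dddfefgaabefced')
  17 → (24, 'ddfefgaabefced')
  18 → (3, 'ddgacegcgffccaedgbdbdddfefgaabefced')
  19 → (25, 'dfefgaabefced')
  20 → (4, 'dgacegcgffccaedgbdbdddfefgaabefced')
  21 → (18, 'dgbdbdddfefgaabefced')
  22 → (36, 'ed')
  23 → (17, 'edgbdbdddfefgaabefced')
  24 → (33, 'efced')
  25 → (27, 'efgaabefced')
  26 → (8, 'egcgffccaedgbdbdddfefgaabefced')
  27 → (13, 'fccaedgbdbdddfefgaabefced')
  28 → (34, 'fced')
  29 → (26, 'fefgaabefced')
  30 → (12, 'ffccaedgbdbdddfefgaabefced')
  31 → (28, 'fgaabefced')
  32 → (29, 'gaabefced')
  33 → (5, 'gacegcgffccaedgbdbdddfefgaabefced')
  34 → (19, 'gbdbdddfefgaabefced')
  35 → (0, 'gccddgacegcgffccaedgbdbdddfefgaabefced')
  36 → (9, 'gcgffccaedgbdbdddfefgaabefced')
  37 → (11, 'gffccaedgbdbdddfefgaabefced')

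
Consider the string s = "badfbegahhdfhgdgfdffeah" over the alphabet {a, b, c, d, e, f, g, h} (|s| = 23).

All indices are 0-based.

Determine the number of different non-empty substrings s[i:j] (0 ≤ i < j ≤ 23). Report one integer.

sorted suffixes:
  #0 SA[0]=1  'adfbegahhdfhgdgfdffeah'
  #1 SA[1]=21  'ah'
  #2 SA[2]=7  'ahhdfhgdgfdffeah'
  #3 SA[3]=0  'badfbegahhdfhgdgfdffeah'
  #4 SA[4]=4  'begahhdfhgdgfdffeah'
  #5 SA[5]=2  'dfbegahhdfhgdgfdffeah'
  #6 SA[6]=17  'dffeah'
  #7 SA[7]=10  'dfhgdgfdffeah'
  #8 SA[8]=14  'dgfdffeah'
  #9 SA[9]=20  'eah'
  #10 SA[10]=5  'egahhdfhgdgfdffeah'
  #11 SA[11]=3  'fbegahhdfhgdgfdffeah'
  #12 SA[12]=16  'fdffeah'
  #13 SA[13]=19  'feah'
  #14 SA[14]=18  'ffeah'
  #15 SA[15]=11  'fhgdgfdffeah'
  #16 SA[16]=6  'gahhdfhgdgfdffeah'
  #17 SA[17]=13  'gdgfdffeah'
  #18 SA[18]=15  'gfdffeah'
  #19 SA[19]=22  'h'
  #20 SA[20]=9  'hdfhgdgfdffeah'
  #21 SA[21]=12  'hgdgfdffeah'
  #22 SA[22]=8  'hhdfhgdgfdffeah'

SA = [1, 21, 7, 0, 4, 2, 17, 10, 14, 20, 5, 3, 16, 19, 18, 11, 6, 13, 15, 22, 9, 12, 8]
rank  pair      lcp
   1  s[1:],s[21:]  1  'a'
   2  s[21:],s[7:]  2  'ah'
   3  s[7:],s[0:]  0  ''
   4  s[0:],s[4:]  1  'b'
   5  s[4:],s[2:]  0  ''
   6  s[2:],s[17:]  2  'df'
   7  s[17:],s[10:]  2  'df'
   8  s[10:],s[14:]  1  'd'
   9  s[14:],s[20:]  0  ''
  10  s[20:],s[5:]  1  'e'
  11  s[5:],s[3:]  0  ''
  12  s[3:],s[16:]  1  'f'
  13  s[16:],s[19:]  1  'f'
  14  s[19:],s[18:]  1  'f'
  15  s[18:],s[11:]  1  'f'
  16  s[11:],s[6:]  0  ''
  17  s[6:],s[13:]  1  'g'
  18  s[13:],s[15:]  1  'g'
  19  s[15:],s[22:]  0  ''
  20  s[22:],s[9:]  1  'h'
  21  s[9:],s[12:]  1  'h'
  22  s[12:],s[8:]  1  'h'

n(n+1)/2 = 23·24/2 = 276
Σ LCP = 0 + 1 + 2 + 0 + 1 + 0 + 2 + 2 + 1 + 0 + 1 + 0 + 1 + 1 + 1 + 1 + 0 + 1 + 1 + 0 + 1 + 1 + 1 = 19
distinct = 276 − 19 = 257

257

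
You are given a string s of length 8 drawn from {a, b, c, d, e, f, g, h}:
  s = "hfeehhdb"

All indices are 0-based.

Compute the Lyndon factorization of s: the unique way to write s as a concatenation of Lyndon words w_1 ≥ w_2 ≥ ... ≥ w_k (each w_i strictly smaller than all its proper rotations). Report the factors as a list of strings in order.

["h", "f", "eehh", "d", "b"]

emit factor 1: 'h' (i=0, period=1)
emit factor 2: 'f' (i=1, period=1)
emit factor 3: 'eehh' (i=2, period=4)
emit factor 4: 'd' (i=6, period=1)
emit factor 5: 'b' (i=7, period=1)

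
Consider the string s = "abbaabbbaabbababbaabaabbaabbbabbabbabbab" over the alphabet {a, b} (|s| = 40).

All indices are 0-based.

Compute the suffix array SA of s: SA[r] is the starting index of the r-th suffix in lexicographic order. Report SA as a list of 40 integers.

rank | idx | suffix
   0 |  17 | aabaabbaabbbabbabbabbab
   1 |  20 | aabbaabbbabbabbabbab
   2 |   8 | aabbababbaabaabbaabbbabbabbabbab
   3 |   3 | aabbbaabbababbaabaabbaabbbabbabbabbab
   4 |  24 | aabbbabbabbabbab
   5 |  38 | ab
   6 |  18 | abaabbaabbbabbabbabbab
   7 |  12 | ababbaabaabbaabbbabbabbabbab
   8 |  14 | abbaabaabbaabbbabbabbabbab
   9 |   0 | abbaabbbaabbababbaabaabbaabbbabbabbabbab
  10 |  21 | abbaabbbabbabbabbab
  11 |  35 | abbab
  12 |   9 | abbababbaabaabbaabbbabbabbabbab
  13 |  32 | abbabbab
  14 |  29 | abbabbabbab
  15 |   4 | abbbaabbababbaabaabbaabbbabbabbabbab
  16 |  25 | abbbabbabbabbab
  17 |  39 | b
  18 |  16 | baabaabbaabbbabbabbabbab
  19 |  19 | baabbaabbbabbabbabbab
  20 |   7 | baabbababbaabaabbaabbbabbabbabbab
  21 |   2 | baabbbaabbababbaabaabbaabbbabbabbabbab
  22 |  23 | baabbbabbabbabbab
  23 |  37 | bab
  24 |  11 | bababbaabaabbaabbbabbabbabbab
  25 |  13 | babbaabaabbaabbbabbabbabbab
  26 |  34 | babbab
  27 |  31 | babbabbab
  28 |  28 | babbabbabbab
  29 |  15 | bbaabaabbaabbbabbabbabbab
  30 |   6 | bbaabbababbaabaabbaabbbabbabbabbab
  31 |   1 | bbaabbbaabbababbaabaabbaabbbabbabbabbab
  32 |  22 | bbaabbbabbabbabbab
  33 |  36 | bbab
  34 |  10 | bbababbaabaabbaabbbabbabbabbab
  35 |  33 | bbabbab
  36 |  30 | bbabbabbab
  37 |  27 | bbabbabbabbab
  38 |   5 | bbbaabbababbaabaabbaabbbabbabbabbab
  39 |  26 | bbbabbabbabbab

[17, 20, 8, 3, 24, 38, 18, 12, 14, 0, 21, 35, 9, 32, 29, 4, 25, 39, 16, 19, 7, 2, 23, 37, 11, 13, 34, 31, 28, 15, 6, 1, 22, 36, 10, 33, 30, 27, 5, 26]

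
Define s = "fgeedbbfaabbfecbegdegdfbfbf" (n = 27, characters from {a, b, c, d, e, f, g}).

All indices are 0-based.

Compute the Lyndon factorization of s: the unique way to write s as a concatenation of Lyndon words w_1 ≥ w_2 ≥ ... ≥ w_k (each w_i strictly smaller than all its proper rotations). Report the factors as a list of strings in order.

emit factor 1: 'fg' (i=0, period=2)
emit factor 2: 'e' (i=2, period=1)
emit factor 3: 'e' (i=3, period=1)
emit factor 4: 'd' (i=4, period=1)
emit factor 5: 'bbf' (i=5, period=3)
emit factor 6: 'aabbfecbegdegdfbfbf' (i=8, period=19)

["fg", "e", "e", "d", "bbf", "aabbfecbegdegdfbfbf"]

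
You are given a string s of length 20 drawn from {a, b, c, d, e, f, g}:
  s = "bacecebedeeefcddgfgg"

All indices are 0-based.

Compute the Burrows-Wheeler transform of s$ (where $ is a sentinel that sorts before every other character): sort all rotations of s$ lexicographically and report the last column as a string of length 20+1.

gb$efeacedccbdeeeggdf

rank  rotation               last
    0  $bacecebedeeefcddgfgg  g
    1  acecebedeeefcddgfgg$b  b
    2  bacecebedeeefcddgfgg$  $
    3  bedeeefcddgfgg$bacece  e
    4  cddgfgg$bacecebedeeef  f
    5  cebedeeefcddgfgg$bace  e
    6  cecebedeeefcddgfgg$ba  a
    7  ddgfgg$bacecebedeeefc  c
    8  deeefcddgfgg$bacecebe  e
    9  dgfgg$bacecebedeeefcd  d
   10  ebedeeefcddgfgg$bacec  c
   11  ecebedeeefcddgfgg$bac  c
   12  edeeefcddgfgg$baceceb  b
   13  eeefcddgfgg$bacecebed  d
   14  eefcddgfgg$bacecebede  e
   15  efcddgfgg$bacecebedee  e
   16  fcddgfgg$bacecebedeee  e
   17  fgg$bacecebedeeefcddg  g
   18  g$bacecebedeeefcddgfg  g
   19  gfgg$bacecebedeeefcdd  d
   20  gg$bacecebedeeefcddgf  f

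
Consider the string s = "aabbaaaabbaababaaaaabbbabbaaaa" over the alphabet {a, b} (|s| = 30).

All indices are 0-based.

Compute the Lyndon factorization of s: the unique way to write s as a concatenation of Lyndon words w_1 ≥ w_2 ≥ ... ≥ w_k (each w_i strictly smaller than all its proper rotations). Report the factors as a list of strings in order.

["aabb", "aaaabbaabab", "aaaaabbbabb", "a", "a", "a", "a"]

emit factor 1: 'aabb' (i=0, period=4)
emit factor 2: 'aaaabbaabab' (i=4, period=11)
emit factor 3: 'aaaaabbbabb' (i=15, period=11)
emit factor 4: 'a' (i=26, period=1)
emit factor 5: 'a' (i=27, period=1)
emit factor 6: 'a' (i=28, period=1)
emit factor 7: 'a' (i=29, period=1)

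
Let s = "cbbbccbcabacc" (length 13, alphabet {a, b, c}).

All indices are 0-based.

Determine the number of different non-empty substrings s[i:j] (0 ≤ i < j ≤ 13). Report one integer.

77

rank→(start, suffix):
  0 → (8, 'abacc')
  1 → (10, 'acc')
  2 → (9, 'bacc')
  3 → (1, 'bbbccbcabacc')
  4 → (2, 'bbccbcabacc')
  5 → (6, 'bcabacc')
  6 → (3, 'bccbcabacc')
  7 → (12, 'c')
  8 → (7, 'cabacc')
  9 → (0, 'cbbbccbcabacc')
  10 → (5, 'cbcabacc')
  11 → (11, 'cc')
  12 → (4, 'ccbcabacc')

SA = [8, 10, 9, 1, 2, 6, 3, 12, 7, 0, 5, 11, 4]
i: (SA[i-1],SA[i]) lcp shared
  1: (8,10) 1 'a'
  2: (10,9) 0 ''
  3: (9,1) 1 'b'
  4: (1,2) 2 'bb'
  5: (2,6) 1 'b'
  6: (6,3) 2 'bc'
  7: (3,12) 0 ''
  8: (12,7) 1 'c'
  9: (7,0) 1 'c'
  10: (0,5) 2 'cb'
  11: (5,11) 1 'c'
  12: (11,4) 2 'cc'

n(n+1)/2 = 13·14/2 = 91
Σ LCP = 0 + 1 + 0 + 1 + 2 + 1 + 2 + 0 + 1 + 1 + 2 + 1 + 2 = 14
distinct = 91 − 14 = 77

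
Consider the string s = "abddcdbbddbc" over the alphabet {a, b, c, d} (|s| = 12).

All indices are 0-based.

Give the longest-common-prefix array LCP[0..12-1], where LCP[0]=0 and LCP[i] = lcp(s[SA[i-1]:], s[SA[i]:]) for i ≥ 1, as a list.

rank | idx | suffix
   0 |   0 | abddcdbbddbc
   1 |   6 | bbddbc
   2 |  10 | bc
   3 |   7 | bddbc
   4 |   1 | bddcdbbddbc
   5 |  11 | c
   6 |   4 | cdbbddbc
   7 |   5 | dbbddbc
   8 |   9 | dbc
   9 |   3 | dcdbbddbc
  10 |   8 | ddbc
  11 |   2 | ddcdbbddbc

SA = [0, 6, 10, 7, 1, 11, 4, 5, 9, 3, 8, 2]
i: (SA[i-1],SA[i]) lcp shared
  1: (0,6) 0 ''
  2: (6,10) 1 'b'
  3: (10,7) 1 'b'
  4: (7,1) 3 'bdd'
  5: (1,11) 0 ''
  6: (11,4) 1 'c'
  7: (4,5) 0 ''
  8: (5,9) 2 'db'
  9: (9,3) 1 'd'
  10: (3,8) 1 'd'
  11: (8,2) 2 'dd'

[0, 0, 1, 1, 3, 0, 1, 0, 2, 1, 1, 2]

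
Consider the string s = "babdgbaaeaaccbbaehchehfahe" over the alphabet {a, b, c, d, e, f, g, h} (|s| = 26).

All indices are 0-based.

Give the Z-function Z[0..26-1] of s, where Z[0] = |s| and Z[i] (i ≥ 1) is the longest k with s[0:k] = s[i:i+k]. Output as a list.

Z[0]=26
i=1: i≥r, start 0; Z[1]=0
i=2: i≥r, start 0; Z[2]=1 scan→box=[2,3)
i=3: i≥r, start 0; Z[3]=0
i=4: i≥r, start 0; Z[4]=0
i=5: i≥r, start 0; Z[5]=2 scan→box=[5,7)
i=6: min(r-i=1, Z[1]=0)=0; Z[6]=0
i=7: i≥r, start 0; Z[7]=0
i=8: i≥r, start 0; Z[8]=0
i=9: i≥r, start 0; Z[9]=0
i=10: i≥r, start 0; Z[10]=0
i=11: i≥r, start 0; Z[11]=0
i=12: i≥r, start 0; Z[12]=0
i=13: i≥r, start 0; Z[13]=1 scan→box=[13,14)
i=14: i≥r, start 0; Z[14]=2 scan→box=[14,16)
i=15: min(r-i=1, Z[1]=0)=0; Z[15]=0
i=16: i≥r, start 0; Z[16]=0
i=17: i≥r, start 0; Z[17]=0
i=18: i≥r, start 0; Z[18]=0
i=19: i≥r, start 0; Z[19]=0
i=20: i≥r, start 0; Z[20]=0
i=21: i≥r, start 0; Z[21]=0
i=22: i≥r, start 0; Z[22]=0
i=23: i≥r, start 0; Z[23]=0
i=24: i≥r, start 0; Z[24]=0
i=25: i≥r, start 0; Z[25]=0

[26, 0, 1, 0, 0, 2, 0, 0, 0, 0, 0, 0, 0, 1, 2, 0, 0, 0, 0, 0, 0, 0, 0, 0, 0, 0]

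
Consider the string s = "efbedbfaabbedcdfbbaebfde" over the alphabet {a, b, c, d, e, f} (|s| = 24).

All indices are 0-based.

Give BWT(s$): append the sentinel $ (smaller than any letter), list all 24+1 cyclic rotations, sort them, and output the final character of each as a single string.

rank  rotation                   last
    0  $efbedbfaabbedcdfbbaebfde  e
    1  aabbedcdfbbaebfde$efbedbf  f
    2  abbedcdfbbaebfde$efbedbfa  a
    3  aebfde$efbedbfaabbedcdfbb  b
    4  baebfde$efbedbfaabbedcdfb  b
    5  bbaebfde$efbedbfaabbedcdf  f
    6  bbedcdfbbaebfde$efbedbfaa  a
    7  bedbfaabbedcdfbbaebfde$ef  f
    8  bedcdfbbaebfde$efbedbfaab  b
    9  bfaabbedcdfbbaebfde$efbed  d
   10  bfde$efbedbfaabbedcdfbbae  e
   11  cdfbbaebfde$efbedbfaabbed  d
   12  dbfaabbedcdfbbaebfde$efbe  e
   13  dcdfbbaebfde$efbedbfaabbe  e
   14  de$efbedbfaabbedcdfbbaebf  f
   15  dfbbaebfde$efbedbfaabbedc  c
   16  e$efbedbfaabbedcdfbbaebfd  d
   17  ebfde$efbedbfaabbedcdfbba  a
   18  edbfaabbedcdfbbaebfde$efb  b
   19  edcdfbbaebfde$efbedbfaabb  b
   20  efbedbfaabbedcdfbbaebfde$  $
   21  faabbedcdfbbaebfde$efbedb  b
   22  fbbaebfde$efbedbfaabbedcd  d
   23  fbedbfaabbedcdfbbaebfde$e  e
   24  fde$efbedbfaabbedcdfbbaeb  b

efabbfafbdedeefcdabb$bdeb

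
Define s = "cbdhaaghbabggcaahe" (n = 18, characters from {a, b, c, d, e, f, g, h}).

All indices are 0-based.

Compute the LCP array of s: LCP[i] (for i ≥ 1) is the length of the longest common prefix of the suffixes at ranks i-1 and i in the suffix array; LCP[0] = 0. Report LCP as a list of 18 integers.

rank | idx | suffix
   0 |   4 | aaghbabggcaahe
   1 |  14 | aahe
   2 |   9 | abggcaahe
   3 |   5 | aghbabggcaahe
   4 |  15 | ahe
   5 |   8 | babggcaahe
   6 |   1 | bdhaaghbabggcaahe
   7 |  10 | bggcaahe
   8 |  13 | caahe
   9 |   0 | cbdhaaghbabggcaahe
  10 |   2 | dhaaghbabggcaahe
  11 |  17 | e
  12 |  12 | gcaahe
  13 |  11 | ggcaahe
  14 |   6 | ghbabggcaahe
  15 |   3 | haaghbabggcaahe
  16 |   7 | hbabggcaahe
  17 |  16 | he

SA = [4, 14, 9, 5, 15, 8, 1, 10, 13, 0, 2, 17, 12, 11, 6, 3, 7, 16]
i: (SA[i-1],SA[i]) lcp shared
  1: (4,14) 2 'aa'
  2: (14,9) 1 'a'
  3: (9,5) 1 'a'
  4: (5,15) 1 'a'
  5: (15,8) 0 ''
  6: (8,1) 1 'b'
  7: (1,10) 1 'b'
  8: (10,13) 0 ''
  9: (13,0) 1 'c'
  10: (0,2) 0 ''
  11: (2,17) 0 ''
  12: (17,12) 0 ''
  13: (12,11) 1 'g'
  14: (11,6) 1 'g'
  15: (6,3) 0 ''
  16: (3,7) 1 'h'
  17: (7,16) 1 'h'

[0, 2, 1, 1, 1, 0, 1, 1, 0, 1, 0, 0, 0, 1, 1, 0, 1, 1]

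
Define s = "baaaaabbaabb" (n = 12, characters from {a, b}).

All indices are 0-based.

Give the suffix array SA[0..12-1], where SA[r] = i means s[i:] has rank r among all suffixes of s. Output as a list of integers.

[1, 2, 3, 8, 4, 9, 5, 11, 0, 7, 10, 6]

rank | idx | suffix
   0 |   1 | aaaaabbaabb
   1 |   2 | aaaabbaabb
   2 |   3 | aaabbaabb
   3 |   8 | aabb
   4 |   4 | aabbaabb
   5 |   9 | abb
   6 |   5 | abbaabb
   7 |  11 | b
   8 |   0 | baaaaabbaabb
   9 |   7 | baabb
  10 |  10 | bb
  11 |   6 | bbaabb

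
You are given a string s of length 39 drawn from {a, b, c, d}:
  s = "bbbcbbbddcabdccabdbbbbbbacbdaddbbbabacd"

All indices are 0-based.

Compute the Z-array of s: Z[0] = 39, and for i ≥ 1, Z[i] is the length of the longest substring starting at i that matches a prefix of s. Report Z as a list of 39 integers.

Z[0]=39
i=1: i≥r, start 0; Z[1]=2 grow→box=[1,3)
i=2: min(r-i=1, Z[1]=2)=1; Z[2]=1
i=3: i≥r, start 0; Z[3]=0
i=4: i≥r, start 0; Z[4]=3 grow→box=[4,7)
i=5: min(r-i=2, Z[1]=2)=2; Z[5]=2
i=6: min(r-i=1, Z[2]=1)=1; Z[6]=1
i=7: i≥r, start 0; Z[7]=0
i=8: i≥r, start 0; Z[8]=0
i=9: i≥r, start 0; Z[9]=0
i=10: i≥r, start 0; Z[10]=0
i=11: i≥r, start 0; Z[11]=1 grow→box=[11,12)
i=12: i≥r, start 0; Z[12]=0
i=13: i≥r, start 0; Z[13]=0
i=14: i≥r, start 0; Z[14]=0
i=15: i≥r, start 0; Z[15]=0
i=16: i≥r, start 0; Z[16]=1 grow→box=[16,17)
i=17: i≥r, start 0; Z[17]=0
i=18: i≥r, start 0; Z[18]=3 grow→box=[18,21)
i=19: min(r-i=2, Z[1]=2)=2; Z[19]=3 grow→box=[19,22)
i=20: min(r-i=2, Z[1]=2)=2; Z[20]=3 grow→box=[20,23)
i=21: min(r-i=2, Z[1]=2)=2; Z[21]=3 grow→box=[21,24)
i=22: min(r-i=2, Z[1]=2)=2; Z[22]=2
i=23: min(r-i=1, Z[2]=1)=1; Z[23]=1
i=24: i≥r, start 0; Z[24]=0
i=25: i≥r, start 0; Z[25]=0
i=26: i≥r, start 0; Z[26]=1 grow→box=[26,27)
i=27: i≥r, start 0; Z[27]=0
i=28: i≥r, start 0; Z[28]=0
i=29: i≥r, start 0; Z[29]=0
i=30: i≥r, start 0; Z[30]=0
i=31: i≥r, start 0; Z[31]=3 grow→box=[31,34)
i=32: min(r-i=2, Z[1]=2)=2; Z[32]=2
i=33: min(r-i=1, Z[2]=1)=1; Z[33]=1
i=34: i≥r, start 0; Z[34]=0
i=35: i≥r, start 0; Z[35]=1 grow→box=[35,36)
i=36: i≥r, start 0; Z[36]=0
i=37: i≥r, start 0; Z[37]=0
i=38: i≥r, start 0; Z[38]=0

[39, 2, 1, 0, 3, 2, 1, 0, 0, 0, 0, 1, 0, 0, 0, 0, 1, 0, 3, 3, 3, 3, 2, 1, 0, 0, 1, 0, 0, 0, 0, 3, 2, 1, 0, 1, 0, 0, 0]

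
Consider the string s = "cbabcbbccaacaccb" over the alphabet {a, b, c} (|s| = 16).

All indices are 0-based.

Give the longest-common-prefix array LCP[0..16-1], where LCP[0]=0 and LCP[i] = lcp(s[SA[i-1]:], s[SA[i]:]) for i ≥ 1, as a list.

[0, 1, 1, 2, 0, 1, 1, 1, 2, 0, 2, 1, 2, 2, 1, 2]

sorted suffixes:
  #0 SA[0]=9  'aacaccb'
  #1 SA[1]=2  'abcbbccaacaccb'
  #2 SA[2]=10  'acaccb'
  #3 SA[3]=12  'accb'
  #4 SA[4]=15  'b'
  #5 SA[5]=1  'babcbbccaacaccb'
  #6 SA[6]=5  'bbccaacaccb'
  #7 SA[7]=3  'bcbbccaacaccb'
  #8 SA[8]=6  'bccaacaccb'
  #9 SA[9]=8  'caacaccb'
  #10 SA[10]=11  'caccb'
  #11 SA[11]=14  'cb'
  #12 SA[12]=0  'cbabcbbccaacaccb'
  #13 SA[13]=4  'cbbccaacaccb'
  #14 SA[14]=7  'ccaacaccb'
  #15 SA[15]=13  'ccb'

SA = [9, 2, 10, 12, 15, 1, 5, 3, 6, 8, 11, 14, 0, 4, 7, 13]
rank  pair      lcp
   1  s[9:],s[2:]  1  'a'
   2  s[2:],s[10:]  1  'a'
   3  s[10:],s[12:]  2  'ac'
   4  s[12:],s[15:]  0  ''
   5  s[15:],s[1:]  1  'b'
   6  s[1:],s[5:]  1  'b'
   7  s[5:],s[3:]  1  'b'
   8  s[3:],s[6:]  2  'bc'
   9  s[6:],s[8:]  0  ''
  10  s[8:],s[11:]  2  'ca'
  11  s[11:],s[14:]  1  'c'
  12  s[14:],s[0:]  2  'cb'
  13  s[0:],s[4:]  2  'cb'
  14  s[4:],s[7:]  1  'c'
  15  s[7:],s[13:]  2  'cc'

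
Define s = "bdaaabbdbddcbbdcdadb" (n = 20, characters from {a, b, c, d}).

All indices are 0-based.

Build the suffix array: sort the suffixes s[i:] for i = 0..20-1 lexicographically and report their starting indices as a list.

[2, 3, 4, 17, 19, 5, 12, 0, 6, 13, 8, 11, 15, 1, 16, 18, 7, 10, 14, 9]

rank | idx | suffix
   0 |   2 | aaabbdbddcbbdcdadb
   1 |   3 | aabbdbddcbbdcdadb
   2 |   4 | abbdbddcbbdcdadb
   3 |  17 | adb
   4 |  19 | b
   5 |   5 | bbdbddcbbdcdadb
   6 |  12 | bbdcdadb
   7 |   0 | bdaaabbdbddcbbdcdadb
   8 |   6 | bdbddcbbdcdadb
   9 |  13 | bdcdadb
  10 |   8 | bddcbbdcdadb
  11 |  11 | cbbdcdadb
  12 |  15 | cdadb
  13 |   1 | daaabbdbddcbbdcdadb
  14 |  16 | dadb
  15 |  18 | db
  16 |   7 | dbddcbbdcdadb
  17 |  10 | dcbbdcdadb
  18 |  14 | dcdadb
  19 |   9 | ddcbbdcdadb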